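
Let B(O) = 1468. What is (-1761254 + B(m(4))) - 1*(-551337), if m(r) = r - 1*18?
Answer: -1208449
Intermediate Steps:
m(r) = -18 + r (m(r) = r - 18 = -18 + r)
(-1761254 + B(m(4))) - 1*(-551337) = (-1761254 + 1468) - 1*(-551337) = -1759786 + 551337 = -1208449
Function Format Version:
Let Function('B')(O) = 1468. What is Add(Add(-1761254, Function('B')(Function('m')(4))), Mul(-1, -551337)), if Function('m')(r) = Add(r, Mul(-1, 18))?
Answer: -1208449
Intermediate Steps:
Function('m')(r) = Add(-18, r) (Function('m')(r) = Add(r, -18) = Add(-18, r))
Add(Add(-1761254, Function('B')(Function('m')(4))), Mul(-1, -551337)) = Add(Add(-1761254, 1468), Mul(-1, -551337)) = Add(-1759786, 551337) = -1208449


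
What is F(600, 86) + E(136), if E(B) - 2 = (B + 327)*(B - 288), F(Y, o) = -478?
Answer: -70852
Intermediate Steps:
E(B) = 2 + (-288 + B)*(327 + B) (E(B) = 2 + (B + 327)*(B - 288) = 2 + (327 + B)*(-288 + B) = 2 + (-288 + B)*(327 + B))
F(600, 86) + E(136) = -478 + (-94174 + 136**2 + 39*136) = -478 + (-94174 + 18496 + 5304) = -478 - 70374 = -70852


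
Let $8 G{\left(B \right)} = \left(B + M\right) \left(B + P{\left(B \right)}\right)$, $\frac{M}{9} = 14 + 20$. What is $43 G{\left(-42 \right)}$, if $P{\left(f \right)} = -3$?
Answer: $-63855$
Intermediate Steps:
$M = 306$ ($M = 9 \left(14 + 20\right) = 9 \cdot 34 = 306$)
$G{\left(B \right)} = \frac{\left(-3 + B\right) \left(306 + B\right)}{8}$ ($G{\left(B \right)} = \frac{\left(B + 306\right) \left(B - 3\right)}{8} = \frac{\left(306 + B\right) \left(-3 + B\right)}{8} = \frac{\left(-3 + B\right) \left(306 + B\right)}{8}$)
$43 G{\left(-42 \right)} = 43 \left(- \frac{459}{4} + \frac{\left(-42\right)^{2}}{8} + \frac{303}{8} \left(-42\right)\right) = 43 \left(- \frac{459}{4} + \frac{1}{8} \cdot 1764 - \frac{6363}{4}\right) = 43 \left(- \frac{459}{4} + \frac{441}{2} - \frac{6363}{4}\right) = 43 \left(-1485\right) = -63855$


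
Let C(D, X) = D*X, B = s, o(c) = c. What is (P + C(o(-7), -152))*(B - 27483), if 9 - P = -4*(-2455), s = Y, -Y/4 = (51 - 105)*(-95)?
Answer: 419882241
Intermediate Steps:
Y = -20520 (Y = -4*(51 - 105)*(-95) = -(-216)*(-95) = -4*5130 = -20520)
s = -20520
B = -20520
P = -9811 (P = 9 - (-4)*(-2455) = 9 - 1*9820 = 9 - 9820 = -9811)
(P + C(o(-7), -152))*(B - 27483) = (-9811 - 7*(-152))*(-20520 - 27483) = (-9811 + 1064)*(-48003) = -8747*(-48003) = 419882241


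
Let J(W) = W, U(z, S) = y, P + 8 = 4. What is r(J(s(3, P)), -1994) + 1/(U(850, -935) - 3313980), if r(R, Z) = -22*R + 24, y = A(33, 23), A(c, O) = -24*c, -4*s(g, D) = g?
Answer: 134248265/3314772 ≈ 40.500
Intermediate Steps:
P = -4 (P = -8 + 4 = -4)
s(g, D) = -g/4
y = -792 (y = -24*33 = -792)
U(z, S) = -792
r(R, Z) = 24 - 22*R
r(J(s(3, P)), -1994) + 1/(U(850, -935) - 3313980) = (24 - (-11)*3/2) + 1/(-792 - 3313980) = (24 - 22*(-3/4)) + 1/(-3314772) = (24 + 33/2) - 1/3314772 = 81/2 - 1/3314772 = 134248265/3314772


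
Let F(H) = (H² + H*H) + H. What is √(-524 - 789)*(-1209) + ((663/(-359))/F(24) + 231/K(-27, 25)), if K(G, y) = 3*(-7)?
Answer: -1548229/140728 - 1209*I*√1313 ≈ -11.002 - 43809.0*I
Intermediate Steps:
F(H) = H + 2*H² (F(H) = (H² + H²) + H = 2*H² + H = H + 2*H²)
K(G, y) = -21
√(-524 - 789)*(-1209) + ((663/(-359))/F(24) + 231/K(-27, 25)) = √(-524 - 789)*(-1209) + ((663/(-359))/((24*(1 + 2*24))) + 231/(-21)) = √(-1313)*(-1209) + ((663*(-1/359))/((24*(1 + 48))) + 231*(-1/21)) = (I*√1313)*(-1209) + (-663/(359*(24*49)) - 11) = -1209*I*√1313 + (-663/359/1176 - 11) = -1209*I*√1313 + (-663/359*1/1176 - 11) = -1209*I*√1313 + (-221/140728 - 11) = -1209*I*√1313 - 1548229/140728 = -1548229/140728 - 1209*I*√1313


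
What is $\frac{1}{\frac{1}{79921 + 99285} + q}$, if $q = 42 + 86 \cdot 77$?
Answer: $\frac{179206}{1194228785} \approx 0.00015006$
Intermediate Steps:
$q = 6664$ ($q = 42 + 6622 = 6664$)
$\frac{1}{\frac{1}{79921 + 99285} + q} = \frac{1}{\frac{1}{79921 + 99285} + 6664} = \frac{1}{\frac{1}{179206} + 6664} = \frac{1}{\frac{1194228785}{179206}} = \frac{179206}{1194228785}$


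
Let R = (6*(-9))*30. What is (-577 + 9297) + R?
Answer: 7100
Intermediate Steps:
R = -1620 (R = -54*30 = -1620)
(-577 + 9297) + R = (-577 + 9297) - 1620 = 8720 - 1620 = 7100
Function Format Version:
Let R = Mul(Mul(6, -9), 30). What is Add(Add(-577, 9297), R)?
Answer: 7100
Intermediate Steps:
R = -1620 (R = Mul(-54, 30) = -1620)
Add(Add(-577, 9297), R) = Add(Add(-577, 9297), -1620) = Add(8720, -1620) = 7100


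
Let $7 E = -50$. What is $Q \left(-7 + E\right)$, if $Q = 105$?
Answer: $-1485$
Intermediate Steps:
$E = - \frac{50}{7}$ ($E = \frac{1}{7} \left(-50\right) = - \frac{50}{7} \approx -7.1429$)
$Q \left(-7 + E\right) = 105 \left(-7 - \frac{50}{7}\right) = 105 \left(- \frac{99}{7}\right) = -1485$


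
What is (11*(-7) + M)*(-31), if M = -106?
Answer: 5673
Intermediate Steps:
(11*(-7) + M)*(-31) = (11*(-7) - 106)*(-31) = (-77 - 106)*(-31) = -183*(-31) = 5673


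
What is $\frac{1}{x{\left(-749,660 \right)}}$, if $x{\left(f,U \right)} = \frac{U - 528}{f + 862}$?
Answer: $\frac{113}{132} \approx 0.85606$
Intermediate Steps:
$x{\left(f,U \right)} = \frac{-528 + U}{862 + f}$
$\frac{1}{x{\left(-749,660 \right)}} = \frac{1}{\frac{1}{862 - 749} \left(-528 + 660\right)} = \frac{1}{\frac{1}{113} \cdot 132} = \frac{1}{\frac{132}{113}} = \frac{113}{132}$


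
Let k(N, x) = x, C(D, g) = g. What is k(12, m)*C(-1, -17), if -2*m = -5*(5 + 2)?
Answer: -595/2 ≈ -297.50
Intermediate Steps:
m = 35/2 (m = -(-5)*(5 + 2)/2 = -(-5)*7/2 = -½*(-35) = 35/2 ≈ 17.500)
k(12, m)*C(-1, -17) = (35/2)*(-17) = -595/2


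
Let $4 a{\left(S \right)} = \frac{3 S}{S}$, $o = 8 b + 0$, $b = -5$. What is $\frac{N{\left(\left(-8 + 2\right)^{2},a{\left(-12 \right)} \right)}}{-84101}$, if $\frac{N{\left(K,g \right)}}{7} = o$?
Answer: $\frac{280}{84101} \approx 0.0033293$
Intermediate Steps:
$o = -40$ ($o = 8 \left(-5\right) + 0 = -40 + 0 = -40$)
$a{\left(S \right)} = \frac{3}{4}$ ($a{\left(S \right)} = \frac{3 S \frac{1}{S}}{4} = \frac{1}{4} \cdot 3 = \frac{3}{4}$)
$N{\left(K,g \right)} = -280$ ($N{\left(K,g \right)} = 7 \left(-40\right) = -280$)
$\frac{N{\left(\left(-8 + 2\right)^{2},a{\left(-12 \right)} \right)}}{-84101} = - \frac{280}{-84101} = \left(-280\right) \left(- \frac{1}{84101}\right) = \frac{280}{84101}$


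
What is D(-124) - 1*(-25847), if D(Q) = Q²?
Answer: 41223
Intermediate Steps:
D(-124) - 1*(-25847) = (-124)² - 1*(-25847) = 15376 + 25847 = 41223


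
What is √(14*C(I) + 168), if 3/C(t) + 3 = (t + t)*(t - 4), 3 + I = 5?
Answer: √19866/11 ≈ 12.813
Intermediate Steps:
I = 2 (I = -3 + 5 = 2)
C(t) = 3/(-3 + 2*t*(-4 + t)) (C(t) = 3/(-3 + (t + t)*(t - 4)) = 3/(-3 + (2*t)*(-4 + t)) = 3/(-3 + 2*t*(-4 + t)))
√(14*C(I) + 168) = √(14*(3/(-3 - 8*2 + 2*2²)) + 168) = √(14*(3/(-3 - 16 + 2*4)) + 168) = √(14*(3/(-3 - 16 + 8)) + 168) = √(14*(3/(-11)) + 168) = √(14*(3*(-1/11)) + 168) = √(14*(-3/11) + 168) = √(-42/11 + 168) = √(1806/11) = √19866/11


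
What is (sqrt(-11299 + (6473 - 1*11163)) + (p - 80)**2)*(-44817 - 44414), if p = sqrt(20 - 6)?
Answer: -572327634 + 14276960*sqrt(14) - 89231*I*sqrt(15989) ≈ -5.1891e+8 - 1.1283e+7*I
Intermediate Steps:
p = sqrt(14) ≈ 3.7417
(sqrt(-11299 + (6473 - 1*11163)) + (p - 80)**2)*(-44817 - 44414) = (sqrt(-11299 + (6473 - 1*11163)) + (sqrt(14) - 80)**2)*(-44817 - 44414) = (sqrt(-11299 + (6473 - 11163)) + (-80 + sqrt(14))**2)*(-89231) = (sqrt(-11299 - 4690) + (-80 + sqrt(14))**2)*(-89231) = (sqrt(-15989) + (-80 + sqrt(14))**2)*(-89231) = (I*sqrt(15989) + (-80 + sqrt(14))**2)*(-89231) = ((-80 + sqrt(14))**2 + I*sqrt(15989))*(-89231) = -89231*(-80 + sqrt(14))**2 - 89231*I*sqrt(15989)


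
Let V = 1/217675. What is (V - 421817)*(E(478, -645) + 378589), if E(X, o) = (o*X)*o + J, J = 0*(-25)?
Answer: -18293886495458152486/217675 ≈ -8.4042e+13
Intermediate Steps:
J = 0
E(X, o) = X*o**2 (E(X, o) = (o*X)*o + 0 = (X*o)*o + 0 = X*o**2 + 0 = X*o**2)
V = 1/217675 ≈ 4.5940e-6
(V - 421817)*(E(478, -645) + 378589) = (1/217675 - 421817)*(478*(-645)**2 + 378589) = -91819015474*(478*416025 + 378589)/217675 = -91819015474*(198859950 + 378589)/217675 = -91819015474/217675*199238539 = -18293886495458152486/217675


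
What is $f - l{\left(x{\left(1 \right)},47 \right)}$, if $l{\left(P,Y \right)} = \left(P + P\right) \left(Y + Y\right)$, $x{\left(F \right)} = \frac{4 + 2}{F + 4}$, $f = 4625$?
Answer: $\frac{21997}{5} \approx 4399.4$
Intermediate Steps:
$x{\left(F \right)} = \frac{6}{4 + F}$
$l{\left(P,Y \right)} = 4 P Y$ ($l{\left(P,Y \right)} = 2 P 2 Y = 4 P Y$)
$f - l{\left(x{\left(1 \right)},47 \right)} = 4625 - 4 \frac{6}{4 + 1} \cdot 47 = 4625 - 4 \cdot \frac{6}{5} \cdot 47 = 4625 - \frac{1128}{5} = \frac{21997}{5}$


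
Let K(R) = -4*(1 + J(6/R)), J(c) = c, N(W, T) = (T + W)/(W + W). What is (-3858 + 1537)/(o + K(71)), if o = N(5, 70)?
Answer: -329582/449 ≈ -734.04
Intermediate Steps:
N(W, T) = (T + W)/(2*W) (N(W, T) = (T + W)/((2*W)) = (T + W)*(1/(2*W)) = (T + W)/(2*W))
o = 15/2 (o = (½)*(70 + 5)/5 = (½)*(⅕)*75 = 15/2 ≈ 7.5000)
K(R) = -4 - 24/R (K(R) = -4*(1 + 6/R) = -4 - 24/R)
(-3858 + 1537)/(o + K(71)) = (-3858 + 1537)/(15/2 + (-4 - 24/71)) = -2321/(15/2 + (-4 - 24*1/71)) = -2321/(15/2 + (-4 - 24/71)) = -2321/(15/2 - 308/71) = -2321/449/142 = -2321*142/449 = -329582/449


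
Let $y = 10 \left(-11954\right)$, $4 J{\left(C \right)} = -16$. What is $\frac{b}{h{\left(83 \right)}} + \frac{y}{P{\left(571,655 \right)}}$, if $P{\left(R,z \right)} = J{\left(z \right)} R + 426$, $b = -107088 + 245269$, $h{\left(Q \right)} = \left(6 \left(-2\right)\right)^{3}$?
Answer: $- \frac{25087589}{1605312} \approx -15.628$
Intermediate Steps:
$J{\left(C \right)} = -4$ ($J{\left(C \right)} = \frac{1}{4} \left(-16\right) = -4$)
$h{\left(Q \right)} = -1728$ ($h{\left(Q \right)} = \left(-12\right)^{3} = -1728$)
$b = 138181$
$y = -119540$
$P{\left(R,z \right)} = 426 - 4 R$ ($P{\left(R,z \right)} = - 4 R + 426 = 426 - 4 R$)
$\frac{b}{h{\left(83 \right)}} + \frac{y}{P{\left(571,655 \right)}} = \frac{138181}{-1728} - \frac{119540}{426 - 2284} = 138181 \left(- \frac{1}{1728}\right) - \frac{119540}{426 - 2284} = - \frac{138181}{1728} - \frac{119540}{-1858} = - \frac{138181}{1728} - - \frac{59770}{929} = - \frac{138181}{1728} + \frac{59770}{929} = - \frac{25087589}{1605312}$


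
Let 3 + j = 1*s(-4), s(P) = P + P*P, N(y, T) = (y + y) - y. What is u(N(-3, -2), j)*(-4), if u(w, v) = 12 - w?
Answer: -60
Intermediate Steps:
N(y, T) = y (N(y, T) = 2*y - y = y)
s(P) = P + P²
j = 9 (j = -3 + 1*(-4*(1 - 4)) = -3 + 1*(-4*(-3)) = -3 + 1*12 = -3 + 12 = 9)
u(N(-3, -2), j)*(-4) = (12 - 1*(-3))*(-4) = (12 + 3)*(-4) = 15*(-4) = -60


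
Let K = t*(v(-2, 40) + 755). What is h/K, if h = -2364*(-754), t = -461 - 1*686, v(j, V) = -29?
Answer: -297076/138787 ≈ -2.1405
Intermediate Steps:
t = -1147 (t = -461 - 686 = -1147)
K = -832722 (K = -1147*(-29 + 755) = -1147*726 = -832722)
h = 1782456
h/K = 1782456/(-832722) = 1782456*(-1/832722) = -297076/138787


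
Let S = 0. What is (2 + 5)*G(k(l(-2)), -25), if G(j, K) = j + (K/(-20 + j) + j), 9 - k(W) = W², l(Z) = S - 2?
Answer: 245/3 ≈ 81.667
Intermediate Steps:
l(Z) = -2 (l(Z) = 0 - 2 = -2)
k(W) = 9 - W²
G(j, K) = 2*j + K/(-20 + j) (G(j, K) = j + (K/(-20 + j) + j) = j + (j + K/(-20 + j)) = 2*j + K/(-20 + j))
(2 + 5)*G(k(l(-2)), -25) = (2 + 5)*((-25 - 40*(9 - 1*(-2)²) + 2*(9 - 1*(-2)²)²)/(-20 + (9 - 1*(-2)²))) = 7*((-25 - 40*(9 - 1*4) + 2*(9 - 1*4)²)/(-20 + (9 - 1*4))) = 7*((-25 - 40*(9 - 4) + 2*(9 - 4)²)/(-20 + (9 - 4))) = 7*((-25 - 40*5 + 2*5²)/(-20 + 5)) = 7*((-25 - 200 + 2*25)/(-15)) = 7*(-(-25 - 200 + 50)/15) = 7*(-1/15*(-175)) = 7*(35/3) = 245/3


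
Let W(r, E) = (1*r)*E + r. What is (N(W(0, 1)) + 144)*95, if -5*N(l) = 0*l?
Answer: 13680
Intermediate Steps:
W(r, E) = r + E*r (W(r, E) = r*E + r = E*r + r = r + E*r)
N(l) = 0 (N(l) = -0*l = -⅕*0 = 0)
(N(W(0, 1)) + 144)*95 = (0 + 144)*95 = 144*95 = 13680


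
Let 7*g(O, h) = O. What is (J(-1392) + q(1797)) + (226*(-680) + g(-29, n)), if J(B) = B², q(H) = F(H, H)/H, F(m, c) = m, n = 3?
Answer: 12487866/7 ≈ 1.7840e+6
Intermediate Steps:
g(O, h) = O/7
q(H) = 1 (q(H) = H/H = 1)
(J(-1392) + q(1797)) + (226*(-680) + g(-29, n)) = ((-1392)² + 1) + (226*(-680) + (⅐)*(-29)) = (1937664 + 1) + (-153680 - 29/7) = 1937665 - 1075789/7 = 12487866/7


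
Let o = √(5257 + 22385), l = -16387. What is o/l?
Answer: -√27642/16387 ≈ -0.010146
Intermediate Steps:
o = √27642 ≈ 166.26
o/l = √27642/(-16387) = √27642*(-1/16387) = -√27642/16387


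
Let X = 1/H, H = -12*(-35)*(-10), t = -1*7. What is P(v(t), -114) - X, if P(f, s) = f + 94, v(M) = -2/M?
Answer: 396001/4200 ≈ 94.286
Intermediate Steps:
t = -7
H = -4200 (H = 420*(-10) = -4200)
P(f, s) = 94 + f
X = -1/4200 (X = 1/(-4200) = -1/4200 ≈ -0.00023810)
P(v(t), -114) - X = (94 - 2/(-7)) - 1*(-1/4200) = (94 - 2*(-⅐)) + 1/4200 = (94 + 2/7) + 1/4200 = 660/7 + 1/4200 = 396001/4200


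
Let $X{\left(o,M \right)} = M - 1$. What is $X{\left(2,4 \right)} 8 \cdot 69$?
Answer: $1656$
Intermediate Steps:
$X{\left(o,M \right)} = -1 + M$ ($X{\left(o,M \right)} = M - 1 = -1 + M$)
$X{\left(2,4 \right)} 8 \cdot 69 = \left(-1 + 4\right) 8 \cdot 69 = 3 \cdot 8 \cdot 69 = 24 \cdot 69 = 1656$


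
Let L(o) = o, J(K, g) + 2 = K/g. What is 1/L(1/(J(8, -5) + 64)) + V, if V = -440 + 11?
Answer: -1843/5 ≈ -368.60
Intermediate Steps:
J(K, g) = -2 + K/g
V = -429
1/L(1/(J(8, -5) + 64)) + V = 1/(1/((-2 + 8/(-5)) + 64)) - 429 = 1/(1/((-2 + 8*(-⅕)) + 64)) - 429 = 1/(1/((-2 - 8/5) + 64)) - 429 = 1/(1/(-18/5 + 64)) - 429 = 1/(1/(302/5)) - 429 = 1/(5/302) - 429 = 302/5 - 429 = -1843/5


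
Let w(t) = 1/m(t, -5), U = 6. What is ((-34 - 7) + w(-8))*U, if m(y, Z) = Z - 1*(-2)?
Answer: -248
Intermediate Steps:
m(y, Z) = 2 + Z (m(y, Z) = Z + 2 = 2 + Z)
w(t) = -⅓ (w(t) = 1/(2 - 5) = 1/(-3) = -⅓)
((-34 - 7) + w(-8))*U = ((-34 - 7) - ⅓)*6 = (-41 - ⅓)*6 = -124/3*6 = -248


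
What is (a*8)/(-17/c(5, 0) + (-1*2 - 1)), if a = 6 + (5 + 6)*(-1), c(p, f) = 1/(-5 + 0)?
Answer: -20/41 ≈ -0.48780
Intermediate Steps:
c(p, f) = -1/5 (c(p, f) = 1/(-5) = -1/5)
a = -5 (a = 6 + 11*(-1) = 6 - 11 = -5)
(a*8)/(-17/c(5, 0) + (-1*2 - 1)) = (-5*8)/(-17/(-1/5) + (-1*2 - 1)) = -40/(-17*(-5) + (-2 - 1)) = -40/(85 - 3) = -40/82 = -40*1/82 = -20/41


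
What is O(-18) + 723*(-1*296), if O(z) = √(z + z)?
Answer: -214008 + 6*I ≈ -2.1401e+5 + 6.0*I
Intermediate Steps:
O(z) = √2*√z (O(z) = √(2*z) = √2*√z)
O(-18) + 723*(-1*296) = √2*√(-18) + 723*(-1*296) = √2*(3*I*√2) + 723*(-296) = 6*I - 214008 = -214008 + 6*I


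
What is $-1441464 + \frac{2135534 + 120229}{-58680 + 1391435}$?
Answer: $- \frac{1921116097557}{1332755} \approx -1.4415 \cdot 10^{6}$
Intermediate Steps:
$-1441464 + \frac{2135534 + 120229}{-58680 + 1391435} = -1441464 + \frac{2255763}{1332755} = - \frac{1921116097557}{1332755}$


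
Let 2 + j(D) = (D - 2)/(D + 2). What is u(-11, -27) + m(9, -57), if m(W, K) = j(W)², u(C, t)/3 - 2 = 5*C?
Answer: -19014/121 ≈ -157.14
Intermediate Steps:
j(D) = -2 + (-2 + D)/(2 + D) (j(D) = -2 + (D - 2)/(D + 2) = -2 + (-2 + D)/(2 + D))
u(C, t) = 6 + 15*C (u(C, t) = 6 + 3*(5*C) = 6 + 15*C)
m(W, K) = (-6 - W)²/(2 + W)² (m(W, K) = ((-6 - W)/(2 + W))² = (-6 - W)²/(2 + W)²)
u(-11, -27) + m(9, -57) = (6 + 15*(-11)) + (6 + 9)²/(2 + 9)² = (6 - 165) + 15²/11² = -159 + (1/121)*225 = -159 + 225/121 = -19014/121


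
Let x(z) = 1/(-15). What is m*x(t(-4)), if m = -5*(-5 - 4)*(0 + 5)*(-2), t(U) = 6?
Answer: 30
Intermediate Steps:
x(z) = -1/15
m = -450 (m = -(-45)*5*(-2) = -5*(-45)*(-2) = 225*(-2) = -450)
m*x(t(-4)) = -450*(-1/15) = 30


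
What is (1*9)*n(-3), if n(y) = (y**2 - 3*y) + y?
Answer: 135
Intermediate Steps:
n(y) = y**2 - 2*y
(1*9)*n(-3) = (1*9)*(-3*(-2 - 3)) = 9*(-3*(-5)) = 9*15 = 135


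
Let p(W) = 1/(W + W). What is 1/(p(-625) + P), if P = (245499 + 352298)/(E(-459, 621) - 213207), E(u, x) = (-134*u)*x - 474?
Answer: 9495386250/141852941 ≈ 66.938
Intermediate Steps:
E(u, x) = -474 - 134*u*x (E(u, x) = -134*u*x - 474 = -474 - 134*u*x)
p(W) = 1/(2*W)
P = 597797/37981545 (P = (245499 + 352298)/((-474 - 134*(-459)*621) - 213207) = 597797/((-474 + 38195226) - 213207) = 597797/(38194752 - 213207) = 597797/37981545 ≈ 0.015739)
1/(p(-625) + P) = 1/((1/2)/(-625) + 597797/37981545) = 1/((1/2)*(-1/625) + 597797/37981545) = 1/(-1/1250 + 597797/37981545) = 1/(141852941/9495386250) = 9495386250/141852941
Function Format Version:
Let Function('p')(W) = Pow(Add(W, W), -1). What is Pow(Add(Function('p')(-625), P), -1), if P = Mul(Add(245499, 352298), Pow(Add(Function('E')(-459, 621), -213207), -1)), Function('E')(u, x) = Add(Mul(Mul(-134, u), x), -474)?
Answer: Rational(9495386250, 141852941) ≈ 66.938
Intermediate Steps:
Function('E')(u, x) = Add(-474, Mul(-134, u, x)) (Function('E')(u, x) = Add(Mul(-134, u, x), -474) = Add(-474, Mul(-134, u, x)))
Function('p')(W) = Mul(Rational(1, 2), Pow(W, -1)) (Function('p')(W) = Pow(Mul(2, W), -1) = Mul(Rational(1, 2), Pow(W, -1)))
P = Rational(597797, 37981545) (P = Mul(Add(245499, 352298), Pow(Add(Add(-474, Mul(-134, -459, 621)), -213207), -1)) = Mul(597797, Pow(Add(Add(-474, 38195226), -213207), -1)) = Mul(597797, Pow(Add(38194752, -213207), -1)) = Mul(597797, Pow(37981545, -1)) = Mul(597797, Rational(1, 37981545)) = Rational(597797, 37981545) ≈ 0.015739)
Pow(Add(Function('p')(-625), P), -1) = Pow(Add(Mul(Rational(1, 2), Pow(-625, -1)), Rational(597797, 37981545)), -1) = Pow(Add(Mul(Rational(1, 2), Rational(-1, 625)), Rational(597797, 37981545)), -1) = Pow(Add(Rational(-1, 1250), Rational(597797, 37981545)), -1) = Pow(Rational(141852941, 9495386250), -1) = Rational(9495386250, 141852941)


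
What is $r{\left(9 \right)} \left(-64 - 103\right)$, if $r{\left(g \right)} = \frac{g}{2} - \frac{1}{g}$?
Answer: $- \frac{13193}{18} \approx -732.94$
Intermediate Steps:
$r{\left(g \right)} = \frac{g}{2} - \frac{1}{g}$ ($r{\left(g \right)} = g \frac{1}{2} - \frac{1}{g} = \frac{g}{2} - \frac{1}{g}$)
$r{\left(9 \right)} \left(-64 - 103\right) = \left(\frac{1}{2} \cdot 9 - \frac{1}{9}\right) \left(-64 - 103\right) = \left(\frac{9}{2} - \frac{1}{9}\right) \left(-167\right) = \frac{79}{18} \left(-167\right) = - \frac{13193}{18}$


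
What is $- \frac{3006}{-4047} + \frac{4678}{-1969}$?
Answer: $- \frac{4337684}{2656181} \approx -1.6331$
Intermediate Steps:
$- \frac{3006}{-4047} + \frac{4678}{-1969} = \left(-3006\right) \left(- \frac{1}{4047}\right) + 4678 \left(- \frac{1}{1969}\right) = \frac{1002}{1349} - \frac{4678}{1969} = - \frac{4337684}{2656181}$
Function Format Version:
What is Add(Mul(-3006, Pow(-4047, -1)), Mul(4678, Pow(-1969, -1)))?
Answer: Rational(-4337684, 2656181) ≈ -1.6331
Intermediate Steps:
Add(Mul(-3006, Pow(-4047, -1)), Mul(4678, Pow(-1969, -1))) = Add(Mul(-3006, Rational(-1, 4047)), Mul(4678, Rational(-1, 1969))) = Add(Rational(1002, 1349), Rational(-4678, 1969)) = Rational(-4337684, 2656181)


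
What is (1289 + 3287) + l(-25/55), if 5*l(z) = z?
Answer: 50335/11 ≈ 4575.9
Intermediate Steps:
l(z) = z/5
(1289 + 3287) + l(-25/55) = (1289 + 3287) + (-25/55)/5 = 4576 + (-25*1/55)/5 = 4576 + (⅕)*(-5/11) = 4576 - 1/11 = 50335/11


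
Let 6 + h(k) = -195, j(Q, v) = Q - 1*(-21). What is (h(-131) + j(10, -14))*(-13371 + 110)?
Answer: 2254370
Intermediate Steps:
j(Q, v) = 21 + Q (j(Q, v) = Q + 21 = 21 + Q)
h(k) = -201 (h(k) = -6 - 195 = -201)
(h(-131) + j(10, -14))*(-13371 + 110) = (-201 + (21 + 10))*(-13371 + 110) = (-201 + 31)*(-13261) = -170*(-13261) = 2254370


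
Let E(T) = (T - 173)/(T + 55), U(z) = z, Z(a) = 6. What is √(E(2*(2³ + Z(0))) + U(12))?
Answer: √70633/83 ≈ 3.2020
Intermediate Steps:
E(T) = (-173 + T)/(55 + T)
√(E(2*(2³ + Z(0))) + U(12)) = √((-173 + 2*(2³ + 6))/(55 + 2*(2³ + 6)) + 12) = √((-173 + 2*(8 + 6))/(55 + 2*(8 + 6)) + 12) = √((-173 + 2*14)/(55 + 2*14) + 12) = √((-173 + 28)/(55 + 28) + 12) = √(-145/83 + 12) = √(851/83) = √70633/83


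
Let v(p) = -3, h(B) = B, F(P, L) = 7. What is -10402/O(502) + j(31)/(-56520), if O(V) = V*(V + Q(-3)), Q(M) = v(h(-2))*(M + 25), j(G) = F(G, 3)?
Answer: -73681643/1546330680 ≈ -0.047649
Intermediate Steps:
j(G) = 7
Q(M) = -75 - 3*M (Q(M) = -3*(M + 25) = -3*(25 + M) = -75 - 3*M)
O(V) = V*(-66 + V) (O(V) = V*(V + (-75 - 3*(-3))) = V*(V + (-75 + 9)) = V*(V - 66) = V*(-66 + V))
-10402/O(502) + j(31)/(-56520) = -10402*1/(502*(-66 + 502)) + 7/(-56520) = -10402/(502*436) + 7*(-1/56520) = -10402/218872 - 7/56520 = -10402*1/218872 - 7/56520 = -5201/109436 - 7/56520 = -73681643/1546330680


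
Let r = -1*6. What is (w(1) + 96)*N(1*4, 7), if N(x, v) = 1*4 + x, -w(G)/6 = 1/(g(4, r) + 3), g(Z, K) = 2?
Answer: 3792/5 ≈ 758.40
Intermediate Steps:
r = -6
w(G) = -6/5 (w(G) = -6/(2 + 3) = -6/5)
N(x, v) = 4 + x
(w(1) + 96)*N(1*4, 7) = (-6/5 + 96)*(4 + 1*4) = 474*(4 + 4)/5 = (474/5)*8 = 3792/5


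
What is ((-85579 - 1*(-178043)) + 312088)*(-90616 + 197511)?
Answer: 43244586040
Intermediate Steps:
((-85579 - 1*(-178043)) + 312088)*(-90616 + 197511) = ((-85579 + 178043) + 312088)*106895 = (92464 + 312088)*106895 = 404552*106895 = 43244586040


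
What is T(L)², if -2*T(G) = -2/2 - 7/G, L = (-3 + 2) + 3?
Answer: 81/16 ≈ 5.0625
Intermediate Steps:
L = 2 (L = -1 + 3 = 2)
T(G) = ½ + 7/(2*G) (T(G) = -(-2/2 - 7/G)/2 = -(-2*½ - 7/G)/2 = -(-1 - 7/G)/2 = ½ + 7/(2*G))
T(L)² = ((½)*(7 + 2)/2)² = ((½)*(½)*9)² = (9/4)² = 81/16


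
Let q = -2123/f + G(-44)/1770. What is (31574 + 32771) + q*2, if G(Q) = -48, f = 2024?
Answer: 1746264893/27140 ≈ 64343.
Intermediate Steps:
q = -58407/54280 (q = -2123/2024 - 48/1770 = -2123*1/2024 - 48*1/1770 = -193/184 - 8/295 = -58407/54280 ≈ -1.0760)
(31574 + 32771) + q*2 = (31574 + 32771) - 58407/54280*2 = 64345 - 58407/27140 = 1746264893/27140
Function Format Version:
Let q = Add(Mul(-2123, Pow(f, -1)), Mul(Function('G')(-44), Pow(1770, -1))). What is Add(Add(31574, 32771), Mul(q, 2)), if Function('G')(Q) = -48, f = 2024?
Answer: Rational(1746264893, 27140) ≈ 64343.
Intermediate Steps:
q = Rational(-58407, 54280) (q = Add(Mul(-2123, Pow(2024, -1)), Mul(-48, Pow(1770, -1))) = Add(Mul(-2123, Rational(1, 2024)), Mul(-48, Rational(1, 1770))) = Add(Rational(-193, 184), Rational(-8, 295)) = Rational(-58407, 54280) ≈ -1.0760)
Add(Add(31574, 32771), Mul(q, 2)) = Add(Add(31574, 32771), Mul(Rational(-58407, 54280), 2)) = Add(64345, Rational(-58407, 27140)) = Rational(1746264893, 27140)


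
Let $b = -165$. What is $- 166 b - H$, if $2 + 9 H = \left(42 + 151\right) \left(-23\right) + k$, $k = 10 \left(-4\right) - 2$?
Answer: $\frac{250993}{9} \approx 27888.0$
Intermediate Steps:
$k = -42$ ($k = -40 - 2 = -42$)
$H = - \frac{4483}{9}$ ($H = - \frac{2}{9} + \frac{\left(42 + 151\right) \left(-23\right) - 42}{9} = - \frac{2}{9} + \frac{193 \left(-23\right) - 42}{9} = - \frac{2}{9} + \frac{-4439 - 42}{9} = - \frac{2}{9} + \frac{1}{9} \left(-4481\right) = - \frac{2}{9} - \frac{4481}{9} = - \frac{4483}{9} \approx -498.11$)
$- 166 b - H = \left(-166\right) \left(-165\right) - - \frac{4483}{9} = 27390 + \frac{4483}{9} = \frac{250993}{9}$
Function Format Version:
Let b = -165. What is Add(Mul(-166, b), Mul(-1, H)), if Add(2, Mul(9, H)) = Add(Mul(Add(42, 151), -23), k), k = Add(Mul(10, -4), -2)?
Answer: Rational(250993, 9) ≈ 27888.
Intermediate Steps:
k = -42 (k = Add(-40, -2) = -42)
H = Rational(-4483, 9) (H = Add(Rational(-2, 9), Mul(Rational(1, 9), Add(Mul(Add(42, 151), -23), -42))) = Add(Rational(-2, 9), Mul(Rational(1, 9), Add(Mul(193, -23), -42))) = Add(Rational(-2, 9), Mul(Rational(1, 9), Add(-4439, -42))) = Add(Rational(-2, 9), Mul(Rational(1, 9), -4481)) = Add(Rational(-2, 9), Rational(-4481, 9)) = Rational(-4483, 9) ≈ -498.11)
Add(Mul(-166, b), Mul(-1, H)) = Add(Mul(-166, -165), Mul(-1, Rational(-4483, 9))) = Add(27390, Rational(4483, 9)) = Rational(250993, 9)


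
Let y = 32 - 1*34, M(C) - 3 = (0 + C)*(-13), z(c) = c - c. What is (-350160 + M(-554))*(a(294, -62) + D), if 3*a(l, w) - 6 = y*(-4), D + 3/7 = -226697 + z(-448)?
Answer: 1632653739340/21 ≈ 7.7745e+10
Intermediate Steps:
z(c) = 0
M(C) = 3 - 13*C (M(C) = 3 + (0 + C)*(-13) = 3 + C*(-13) = 3 - 13*C)
D = -1586882/7 (D = -3/7 + (-226697 + 0) = -3/7 - 226697 = -1586882/7 ≈ -2.2670e+5)
y = -2 (y = 32 - 34 = -2)
a(l, w) = 14/3 (a(l, w) = 2 + (-2*(-4))/3 = 2 + (⅓)*8 = 2 + 8/3 = 14/3)
(-350160 + M(-554))*(a(294, -62) + D) = (-350160 + (3 - 13*(-554)))*(14/3 - 1586882/7) = (-350160 + (3 + 7202))*(-4760548/21) = (-350160 + 7205)*(-4760548/21) = -342955*(-4760548/21) = 1632653739340/21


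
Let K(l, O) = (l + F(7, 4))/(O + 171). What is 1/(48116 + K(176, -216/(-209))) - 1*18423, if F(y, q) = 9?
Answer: -6374540177856/346009889 ≈ -18423.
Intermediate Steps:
K(l, O) = (9 + l)/(171 + O) (K(l, O) = (l + 9)/(O + 171) = (9 + l)/(171 + O))
1/(48116 + K(176, -216/(-209))) - 1*18423 = 1/(48116 + (9 + 176)/(171 - 216/(-209))) - 1*18423 = 1/(48116 + 185/(171 - 216*(-1/209))) - 18423 = 1/(48116 + 185/(171 + 216/209)) - 18423 = 1/(48116 + 185/(35955/209)) - 18423 = 1/(48116 + (209/35955)*185) - 18423 = 1/(48116 + 7733/7191) - 18423 = 1/(346009889/7191) - 18423 = 7191/346009889 - 18423 = -6374540177856/346009889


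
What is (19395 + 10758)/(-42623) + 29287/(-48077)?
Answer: -2697965582/2049185971 ≈ -1.3166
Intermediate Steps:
(19395 + 10758)/(-42623) + 29287/(-48077) = 30153*(-1/42623) + 29287*(-1/48077) = -30153/42623 - 29287/48077 = -2697965582/2049185971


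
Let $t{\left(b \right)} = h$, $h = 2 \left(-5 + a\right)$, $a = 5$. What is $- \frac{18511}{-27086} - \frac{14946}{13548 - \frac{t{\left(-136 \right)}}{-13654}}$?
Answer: $- \frac{6418347}{15290047} \approx -0.41977$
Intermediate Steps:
$h = 0$ ($h = 2 \left(-5 + 5\right) = 2 \cdot 0 = 0$)
$t{\left(b \right)} = 0$
$- \frac{18511}{-27086} - \frac{14946}{13548 - \frac{t{\left(-136 \right)}}{-13654}} = - \frac{18511}{-27086} - \frac{14946}{13548 - \frac{0}{-13654}} = \left(-18511\right) \left(- \frac{1}{27086}\right) - \frac{14946}{13548 - 0 \left(- \frac{1}{13654}\right)} = \frac{18511}{27086} - \frac{14946}{13548 - 0} = \frac{18511}{27086} - \frac{14946}{13548 + 0} = \frac{18511}{27086} - \frac{14946}{13548} = \frac{18511}{27086} - \frac{2491}{2258} = - \frac{6418347}{15290047}$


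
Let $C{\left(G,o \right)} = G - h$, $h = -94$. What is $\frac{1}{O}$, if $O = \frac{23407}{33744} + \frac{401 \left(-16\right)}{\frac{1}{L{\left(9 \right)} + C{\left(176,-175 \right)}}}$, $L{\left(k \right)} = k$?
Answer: $- \frac{33744}{60403896209} \approx -5.5864 \cdot 10^{-7}$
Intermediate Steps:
$C{\left(G,o \right)} = 94 + G$ ($C{\left(G,o \right)} = G - -94 = G + 94 = 94 + G$)
$O = - \frac{60403896209}{33744}$ ($O = \frac{23407}{33744} + \frac{401 \left(-16\right)}{\frac{1}{9 + \left(94 + 176\right)}} = 23407 \cdot \frac{1}{33744} - \frac{6416}{\frac{1}{9 + 270}} = \frac{23407}{33744} - \frac{6416}{\frac{1}{279}} = \frac{23407}{33744} - 6416 \frac{1}{\frac{1}{279}} = \frac{23407}{33744} - 1790064 = - \frac{60403896209}{33744} \approx -1.7901 \cdot 10^{6}$)
$\frac{1}{O} = \frac{1}{- \frac{60403896209}{33744}} = - \frac{33744}{60403896209}$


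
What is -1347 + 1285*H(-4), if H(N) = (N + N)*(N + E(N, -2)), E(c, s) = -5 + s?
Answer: 111733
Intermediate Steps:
H(N) = 2*N*(-7 + N) (H(N) = (N + N)*(N + (-5 - 2)) = (2*N)*(N - 7) = (2*N)*(-7 + N) = 2*N*(-7 + N))
-1347 + 1285*H(-4) = -1347 + 1285*(2*(-4)*(-7 - 4)) = -1347 + 1285*(2*(-4)*(-11)) = -1347 + 1285*88 = -1347 + 113080 = 111733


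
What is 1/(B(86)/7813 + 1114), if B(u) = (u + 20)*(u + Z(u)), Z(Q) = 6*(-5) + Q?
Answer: 7813/8718734 ≈ 0.00089612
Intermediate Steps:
Z(Q) = -30 + Q
B(u) = (-30 + 2*u)*(20 + u) (B(u) = (u + 20)*(u + (-30 + u)) = (20 + u)*(-30 + 2*u) = (-30 + 2*u)*(20 + u))
1/(B(86)/7813 + 1114) = 1/((-600 + 2*86**2 + 10*86)/7813 + 1114) = 1/((-600 + 2*7396 + 860)*(1/7813) + 1114) = 1/((-600 + 14792 + 860)*(1/7813) + 1114) = 1/(15052*(1/7813) + 1114) = 1/(15052/7813 + 1114) = 1/(8718734/7813) = 7813/8718734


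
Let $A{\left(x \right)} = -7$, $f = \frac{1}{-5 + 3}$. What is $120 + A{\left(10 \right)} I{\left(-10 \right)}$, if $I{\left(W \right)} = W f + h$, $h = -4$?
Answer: $113$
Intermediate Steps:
$f = - \frac{1}{2}$ ($f = \frac{1}{-2} = - \frac{1}{2} \approx -0.5$)
$I{\left(W \right)} = -4 - \frac{W}{2}$ ($I{\left(W \right)} = W \left(- \frac{1}{2}\right) - 4 = - \frac{W}{2} - 4 = -4 - \frac{W}{2}$)
$120 + A{\left(10 \right)} I{\left(-10 \right)} = 120 - 7 \left(-4 - -5\right) = 120 - 7 \left(-4 + 5\right) = 120 - 7 = 113$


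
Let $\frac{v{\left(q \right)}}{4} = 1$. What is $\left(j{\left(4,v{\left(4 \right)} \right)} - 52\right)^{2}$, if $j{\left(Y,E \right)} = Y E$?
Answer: $1296$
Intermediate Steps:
$v{\left(q \right)} = 4$ ($v{\left(q \right)} = 4 \cdot 1 = 4$)
$j{\left(Y,E \right)} = E Y$
$\left(j{\left(4,v{\left(4 \right)} \right)} - 52\right)^{2} = \left(4 \cdot 4 - 52\right)^{2} = \left(16 - 52\right)^{2} = \left(-36\right)^{2} = 1296$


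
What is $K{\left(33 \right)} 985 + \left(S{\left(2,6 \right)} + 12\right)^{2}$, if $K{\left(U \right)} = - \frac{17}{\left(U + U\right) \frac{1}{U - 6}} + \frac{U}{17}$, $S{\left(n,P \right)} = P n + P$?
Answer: $- \frac{1510275}{374} \approx -4038.2$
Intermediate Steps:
$S{\left(n,P \right)} = P + P n$
$K{\left(U \right)} = \frac{U}{17} - \frac{17 \left(-6 + U\right)}{2 U}$ ($K{\left(U \right)} = - \frac{17}{2 U \frac{1}{-6 + U}} + U \frac{1}{17} = - \frac{17}{2 U \frac{1}{-6 + U}} + \frac{U}{17} = - 17 \frac{-6 + U}{2 U} + \frac{U}{17} = - \frac{17 \left(-6 + U\right)}{2 U} + \frac{U}{17} = \frac{U}{17} - \frac{17 \left(-6 + U\right)}{2 U}$)
$K{\left(33 \right)} 985 + \left(S{\left(2,6 \right)} + 12\right)^{2} = \left(- \frac{17}{2} + \frac{51}{33} + \frac{1}{17} \cdot 33\right) 985 + \left(6 \left(1 + 2\right) + 12\right)^{2} = \left(- \frac{17}{2} + 51 \cdot \frac{1}{33} + \frac{33}{17}\right) 985 + \left(6 \cdot 3 + 12\right)^{2} = \left(- \frac{17}{2} + \frac{17}{11} + \frac{33}{17}\right) 985 + \left(18 + 12\right)^{2} = \left(- \frac{1875}{374}\right) 985 + 30^{2} = - \frac{1846875}{374} + 900 = - \frac{1510275}{374}$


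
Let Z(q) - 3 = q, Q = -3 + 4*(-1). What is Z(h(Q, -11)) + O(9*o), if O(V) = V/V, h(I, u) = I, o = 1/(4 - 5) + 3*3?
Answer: -3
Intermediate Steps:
o = 8 (o = 1/(-1) + 9 = -1 + 9 = 8)
Q = -7 (Q = -3 - 4 = -7)
Z(q) = 3 + q
O(V) = 1
Z(h(Q, -11)) + O(9*o) = (3 - 7) + 1 = -4 + 1 = -3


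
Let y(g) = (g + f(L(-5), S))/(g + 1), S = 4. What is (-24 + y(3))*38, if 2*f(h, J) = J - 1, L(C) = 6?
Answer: -3477/4 ≈ -869.25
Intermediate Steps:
f(h, J) = -½ + J/2 (f(h, J) = (J - 1)/2 = (-1 + J)/2 = -½ + J/2)
y(g) = (3/2 + g)/(1 + g) (y(g) = (g + (-½ + (½)*4))/(g + 1) = (g + (-½ + 2))/(1 + g) = (g + 3/2)/(1 + g) = (3/2 + g)/(1 + g))
(-24 + y(3))*38 = (-24 + (3/2 + 3)/(1 + 3))*38 = (-24 + (9/2)/4)*38 = (-24 + (¼)*(9/2))*38 = (-24 + 9/8)*38 = -183/8*38 = -3477/4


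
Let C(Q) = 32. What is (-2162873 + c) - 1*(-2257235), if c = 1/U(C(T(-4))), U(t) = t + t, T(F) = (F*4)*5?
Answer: 6039169/64 ≈ 94362.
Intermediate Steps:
T(F) = 20*F (T(F) = (4*F)*5 = 20*F)
U(t) = 2*t
c = 1/64 (c = 1/(2*32) = 1/64 ≈ 0.015625)
(-2162873 + c) - 1*(-2257235) = (-2162873 + 1/64) - 1*(-2257235) = -138423871/64 + 2257235 = 6039169/64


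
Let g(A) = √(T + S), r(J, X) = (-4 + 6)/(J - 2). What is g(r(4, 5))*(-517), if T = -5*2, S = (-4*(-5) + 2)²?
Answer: -517*√474 ≈ -11256.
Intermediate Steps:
S = 484 (S = (20 + 2)² = 22² = 484)
r(J, X) = 2/(-2 + J)
T = -10
g(A) = √474 (g(A) = √(-10 + 484) = √474)
g(r(4, 5))*(-517) = √474*(-517) = -517*√474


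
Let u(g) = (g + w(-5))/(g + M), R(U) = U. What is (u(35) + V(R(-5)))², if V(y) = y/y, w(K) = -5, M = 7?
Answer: 144/49 ≈ 2.9388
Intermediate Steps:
V(y) = 1
u(g) = (-5 + g)/(7 + g) (u(g) = (g - 5)/(g + 7) = (-5 + g)/(7 + g))
(u(35) + V(R(-5)))² = ((-5 + 35)/(7 + 35) + 1)² = (30/42 + 1)² = ((1/42)*30 + 1)² = (5/7 + 1)² = (12/7)² = 144/49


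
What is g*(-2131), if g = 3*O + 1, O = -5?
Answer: 29834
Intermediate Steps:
g = -14 (g = 3*(-5) + 1 = -15 + 1 = -14)
g*(-2131) = -14*(-2131) = 29834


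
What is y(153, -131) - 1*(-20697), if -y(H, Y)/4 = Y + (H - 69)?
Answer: 20885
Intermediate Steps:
y(H, Y) = 276 - 4*H - 4*Y (y(H, Y) = -4*(Y + (H - 69)) = -4*(Y + (-69 + H)) = -4*(-69 + H + Y) = 276 - 4*H - 4*Y)
y(153, -131) - 1*(-20697) = (276 - 4*153 - 4*(-131)) - 1*(-20697) = (276 - 612 + 524) + 20697 = 188 + 20697 = 20885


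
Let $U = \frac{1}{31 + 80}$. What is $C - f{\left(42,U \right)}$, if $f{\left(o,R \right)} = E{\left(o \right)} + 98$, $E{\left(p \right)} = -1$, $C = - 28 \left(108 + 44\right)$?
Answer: $-4353$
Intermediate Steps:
$C = -4256$ ($C = \left(-28\right) 152 = -4256$)
$U = \frac{1}{111} \approx 0.009009$
$f{\left(o,R \right)} = 97$ ($f{\left(o,R \right)} = -1 + 98 = 97$)
$C - f{\left(42,U \right)} = -4256 - 97 = -4353$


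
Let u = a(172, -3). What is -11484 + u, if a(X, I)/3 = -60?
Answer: -11664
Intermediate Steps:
a(X, I) = -180 (a(X, I) = 3*(-60) = -180)
u = -180
-11484 + u = -11484 - 180 = -11664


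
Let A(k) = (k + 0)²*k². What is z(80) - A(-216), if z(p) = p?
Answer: -2176782256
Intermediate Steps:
A(k) = k⁴ (A(k) = k²*k² = k⁴)
z(80) - A(-216) = 80 - 1*(-216)⁴ = 80 - 1*2176782336 = 80 - 2176782336 = -2176782256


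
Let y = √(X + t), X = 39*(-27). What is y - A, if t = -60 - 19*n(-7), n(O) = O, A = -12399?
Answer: 12399 + 14*I*√5 ≈ 12399.0 + 31.305*I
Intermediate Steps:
X = -1053
t = 73 (t = -60 - 19*(-7) = -60 + 133 = 73)
y = 14*I*√5 (y = √(-1053 + 73) = √(-980) = 14*I*√5 ≈ 31.305*I)
y - A = 14*I*√5 - 1*(-12399) = 14*I*√5 + 12399 = 12399 + 14*I*√5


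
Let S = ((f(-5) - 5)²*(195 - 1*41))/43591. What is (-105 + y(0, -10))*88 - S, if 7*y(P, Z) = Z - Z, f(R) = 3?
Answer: -402781456/43591 ≈ -9240.0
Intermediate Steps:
y(P, Z) = 0 (y(P, Z) = (Z - Z)/7 = (⅐)*0 = 0)
S = 616/43591 (S = ((3 - 5)²*(195 - 1*41))/43591 = ((-2)²*(195 - 41))*(1/43591) = (4*154)*(1/43591) = 616*(1/43591) = 616/43591 ≈ 0.014131)
(-105 + y(0, -10))*88 - S = (-105 + 0)*88 - 1*616/43591 = -105*88 - 616/43591 = -9240 - 616/43591 = -402781456/43591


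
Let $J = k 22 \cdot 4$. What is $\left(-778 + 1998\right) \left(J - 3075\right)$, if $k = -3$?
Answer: $-4073580$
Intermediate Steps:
$J = -264$ ($J = - 3 \cdot 22 \cdot 4 = \left(-3\right) 88 = -264$)
$\left(-778 + 1998\right) \left(J - 3075\right) = \left(-778 + 1998\right) \left(-264 - 3075\right) = 1220 \left(-3339\right) = -4073580$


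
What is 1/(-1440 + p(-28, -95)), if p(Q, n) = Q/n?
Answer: -95/136772 ≈ -0.00069459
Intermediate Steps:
1/(-1440 + p(-28, -95)) = 1/(-1440 - 28/(-95)) = 1/(-1440 - 28*(-1/95)) = 1/(-1440 + 28/95) = 1/(-136772/95) = -95/136772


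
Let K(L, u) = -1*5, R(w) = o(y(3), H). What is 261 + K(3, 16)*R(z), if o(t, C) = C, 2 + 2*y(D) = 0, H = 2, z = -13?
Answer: 251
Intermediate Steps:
y(D) = -1 (y(D) = -1 + (½)*0 = -1 + 0 = -1)
R(w) = 2
K(L, u) = -5
261 + K(3, 16)*R(z) = 261 - 5*2 = 261 - 10 = 251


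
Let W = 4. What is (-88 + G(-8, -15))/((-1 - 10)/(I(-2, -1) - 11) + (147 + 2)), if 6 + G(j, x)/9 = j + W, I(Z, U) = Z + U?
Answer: -2492/2097 ≈ -1.1884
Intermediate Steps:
I(Z, U) = U + Z
G(j, x) = -18 + 9*j (G(j, x) = -54 + 9*(j + 4) = -54 + 9*(4 + j) = -54 + (36 + 9*j) = -18 + 9*j)
(-88 + G(-8, -15))/((-1 - 10)/(I(-2, -1) - 11) + (147 + 2)) = (-88 + (-18 + 9*(-8)))/((-1 - 10)/((-1 - 2) - 11) + (147 + 2)) = (-88 + (-18 - 72))/(-11/(-3 - 11) + 149) = (-88 - 90)/(-11/(-14) + 149) = -178/(-11*(-1/14) + 149) = -178/(11/14 + 149) = -178/2097/14 = -178*14/2097 = -2492/2097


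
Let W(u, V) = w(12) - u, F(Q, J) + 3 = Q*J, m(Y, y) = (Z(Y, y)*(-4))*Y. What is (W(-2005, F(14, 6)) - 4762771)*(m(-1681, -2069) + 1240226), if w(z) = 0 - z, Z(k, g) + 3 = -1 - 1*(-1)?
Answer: -5808406242012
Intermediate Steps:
Z(k, g) = -3 (Z(k, g) = -3 + (-1 - 1*(-1)) = -3 + (-1 + 1) = -3 + 0 = -3)
m(Y, y) = 12*Y (m(Y, y) = (-3*(-4))*Y = 12*Y)
w(z) = -z
F(Q, J) = -3 + J*Q (F(Q, J) = -3 + Q*J = -3 + J*Q)
W(u, V) = -12 - u (W(u, V) = -1*12 - u = -12 - u)
(W(-2005, F(14, 6)) - 4762771)*(m(-1681, -2069) + 1240226) = ((-12 - 1*(-2005)) - 4762771)*(12*(-1681) + 1240226) = ((-12 + 2005) - 4762771)*(-20172 + 1240226) = (1993 - 4762771)*1220054 = -4760778*1220054 = -5808406242012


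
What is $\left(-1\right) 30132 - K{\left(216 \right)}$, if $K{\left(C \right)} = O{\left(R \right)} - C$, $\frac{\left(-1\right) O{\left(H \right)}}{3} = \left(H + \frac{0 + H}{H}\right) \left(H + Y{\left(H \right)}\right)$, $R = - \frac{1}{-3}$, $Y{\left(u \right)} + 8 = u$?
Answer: $- \frac{89836}{3} \approx -29945.0$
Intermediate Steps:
$Y{\left(u \right)} = -8 + u$
$R = \frac{1}{3}$ ($R = \left(-1\right) \left(- \frac{1}{3}\right) = \frac{1}{3} \approx 0.33333$)
$O{\left(H \right)} = - 3 \left(1 + H\right) \left(-8 + 2 H\right)$ ($O{\left(H \right)} = - 3 \left(H + \frac{0 + H}{H}\right) \left(H + \left(-8 + H\right)\right) = - 3 \left(H + \frac{H}{H}\right) \left(-8 + 2 H\right) = - 3 \left(H + 1\right) \left(-8 + 2 H\right) = - 3 \left(1 + H\right) \left(-8 + 2 H\right)$)
$K{\left(C \right)} = \frac{88}{3} - C$ ($K{\left(C \right)} = \left(24 - \frac{6}{9} + 18 \cdot \frac{1}{3}\right) - C = \left(24 - \frac{2}{3} + 6\right) - C = \frac{88}{3} - C$)
$\left(-1\right) 30132 - K{\left(216 \right)} = \left(-1\right) 30132 - \left(\frac{88}{3} - 216\right) = -30132 - \left(\frac{88}{3} - 216\right) = -30132 - - \frac{560}{3} = -30132 + \frac{560}{3} = - \frac{89836}{3}$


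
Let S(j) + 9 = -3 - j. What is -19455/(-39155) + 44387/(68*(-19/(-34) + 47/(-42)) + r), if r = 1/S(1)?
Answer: -5579575110/4800403 ≈ -1162.3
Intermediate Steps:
S(j) = -12 - j (S(j) = -9 + (-3 - j) = -12 - j)
r = -1/13 (r = 1/(-12 - 1*1) = 1/(-12 - 1) = 1/(-13) = -1/13 ≈ -0.076923)
-19455/(-39155) + 44387/(68*(-19/(-34) + 47/(-42)) + r) = -19455/(-39155) + 44387/(68*(-19/(-34) + 47/(-42)) - 1/13) = -19455*(-1/39155) + 44387/(68*(-19*(-1/34) + 47*(-1/42)) - 1/13) = 3891/7831 + 44387/(68*(19/34 - 47/42) - 1/13) = 3891/7831 + 44387/(68*(-200/357) - 1/13) = 3891/7831 + 44387/(-800/21 - 1/13) = 3891/7831 + 44387/(-10421/273) = 3891/7831 + 44387*(-273/10421) = 3891/7831 - 712803/613 = -5579575110/4800403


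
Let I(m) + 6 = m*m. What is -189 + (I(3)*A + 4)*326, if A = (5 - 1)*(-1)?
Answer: -2797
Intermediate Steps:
I(m) = -6 + m**2 (I(m) = -6 + m*m = -6 + m**2)
A = -4 (A = 4*(-1) = -4)
-189 + (I(3)*A + 4)*326 = -189 + ((-6 + 3**2)*(-4) + 4)*326 = -189 + ((-6 + 9)*(-4) + 4)*326 = -189 + (3*(-4) + 4)*326 = -189 + (-12 + 4)*326 = -189 - 8*326 = -189 - 2608 = -2797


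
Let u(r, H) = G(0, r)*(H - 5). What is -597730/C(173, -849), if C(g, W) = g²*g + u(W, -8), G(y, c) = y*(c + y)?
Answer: -597730/5177717 ≈ -0.11544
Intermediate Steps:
u(r, H) = 0 (u(r, H) = (0*(r + 0))*(H - 5) = (0*r)*(-5 + H) = 0*(-5 + H) = 0)
C(g, W) = g³ (C(g, W) = g²*g + 0 = g³ + 0 = g³)
-597730/C(173, -849) = -597730/(173³) = -597730/5177717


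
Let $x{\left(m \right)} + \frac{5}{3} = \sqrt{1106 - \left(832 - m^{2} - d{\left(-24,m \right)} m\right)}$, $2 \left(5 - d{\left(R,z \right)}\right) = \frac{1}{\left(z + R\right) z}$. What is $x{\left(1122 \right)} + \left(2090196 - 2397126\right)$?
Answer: $- \frac{920795}{3} + \frac{\sqrt{169423262147}}{366} \approx -3.0581 \cdot 10^{5}$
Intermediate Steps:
$d{\left(R,z \right)} = 5 - \frac{1}{2 z \left(R + z\right)}$ ($d{\left(R,z \right)} = 5 - \frac{\frac{1}{z + R} \frac{1}{z}}{2} = 5 - \frac{\frac{1}{R + z} \frac{1}{z}}{2} = 5 - \frac{\frac{1}{z} \frac{1}{R + z}}{2} = 5 - \frac{1}{2 z \left(R + z\right)}$)
$x{\left(m \right)} = - \frac{5}{3} + \sqrt{274 + m^{2} + \frac{-1 - 240 m + 10 m^{2}}{2 \left(-24 + m\right)}}$ ($x{\left(m \right)} = - \frac{5}{3} + \sqrt{1106 - \left(832 - m^{2} - \frac{-1 + 10 m^{2} + 10 \left(-24\right) m}{2 m \left(-24 + m\right)} m\right)} = - \frac{5}{3} + \sqrt{1106 - \left(832 - m^{2} - \frac{-1 + 10 m^{2} - 240 m}{2 m \left(-24 + m\right)} m\right)} = - \frac{5}{3} + \sqrt{1106 - \left(832 - m^{2} - \frac{-1 - 240 m + 10 m^{2}}{2 m \left(-24 + m\right)} m\right)} = - \frac{5}{3} + \sqrt{1106 - \left(832 - m^{2} - \frac{-1 - 240 m + 10 m^{2}}{2 \left(-24 + m\right)}\right)} = - \frac{5}{3} + \sqrt{1106 + \left(-832 + m^{2} + \frac{-1 - 240 m + 10 m^{2}}{2 \left(-24 + m\right)}\right)} = - \frac{5}{3} + \sqrt{274 + m^{2} + \frac{-1 - 240 m + 10 m^{2}}{2 \left(-24 + m\right)}}$)
$x{\left(1122 \right)} + \left(2090196 - 2397126\right) = \left(- \frac{5}{3} + \frac{\sqrt{2} \sqrt{\frac{-13153 - 38 \cdot 1122^{2} + 2 \cdot 1122^{3} + 308 \cdot 1122}{-24 + 1122}}}{2}\right) + \left(2090196 - 2397126\right) = \left(- \frac{5}{3} + \frac{\sqrt{2} \sqrt{\frac{-13153 - 47837592 + 2 \cdot 1412467848 + 345576}{1098}}}{2}\right) - 306930 = \left(- \frac{5}{3} + \frac{\sqrt{2} \sqrt{\frac{-13153 - 47837592 + 2824935696 + 345576}{1098}}}{2}\right) - 306930 = \left(- \frac{5}{3} + \frac{\sqrt{2} \sqrt{\frac{1}{1098} \cdot 2777430527}}{2}\right) - 306930 = \left(- \frac{5}{3} + \frac{\sqrt{2} \sqrt{\frac{2777430527}{1098}}}{2}\right) - 306930 = \left(- \frac{5}{3} + \frac{\sqrt{2} \frac{\sqrt{338846524294}}{366}}{2}\right) - 306930 = \left(- \frac{5}{3} + \frac{\sqrt{169423262147}}{366}\right) - 306930 = - \frac{920795}{3} + \frac{\sqrt{169423262147}}{366}$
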